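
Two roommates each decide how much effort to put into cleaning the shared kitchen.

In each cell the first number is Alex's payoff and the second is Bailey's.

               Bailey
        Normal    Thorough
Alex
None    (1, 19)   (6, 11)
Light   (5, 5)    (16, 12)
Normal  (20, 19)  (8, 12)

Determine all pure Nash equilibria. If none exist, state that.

(Light, Thorough) and (Normal, Normal)

Mark each player's best response to every combination of opponents' strategies; a profile where every player is best-responding is a pure Nash equilibrium.
Alex against Normal: payoffs 1, 5, 20 → best response Normal.
Alex against Thorough: payoffs 6, 16, 8 → best response Light.
Bailey against None: payoffs 19, 11 → best response Normal.
Bailey against Light: payoffs 5, 12 → best response Thorough.
Bailey against Normal: payoffs 19, 12 → best response Normal.
Mutual best responses: (Light, Thorough); (Normal, Normal).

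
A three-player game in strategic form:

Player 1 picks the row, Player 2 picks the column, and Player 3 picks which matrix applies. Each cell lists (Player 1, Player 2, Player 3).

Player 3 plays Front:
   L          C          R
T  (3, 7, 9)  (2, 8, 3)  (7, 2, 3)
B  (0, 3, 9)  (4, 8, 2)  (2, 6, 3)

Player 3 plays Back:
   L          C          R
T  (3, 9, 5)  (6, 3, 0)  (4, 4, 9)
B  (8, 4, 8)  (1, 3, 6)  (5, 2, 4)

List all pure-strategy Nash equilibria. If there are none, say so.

No pure-strategy Nash equilibrium.

Player 1 against (L, Front): payoffs 3, 0 → best response T.
Player 1 against (L, Back): payoffs 3, 8 → best response B.
Player 1 against (C, Front): payoffs 2, 4 → best response B.
Player 1 against (C, Back): payoffs 6, 1 → best response T.
Player 1 against (R, Front): payoffs 7, 2 → best response T.
Player 1 against (R, Back): payoffs 4, 5 → best response B.
Player 2 against (T, Front): payoffs 7, 8, 2 → best response C.
Player 2 against (T, Back): payoffs 9, 3, 4 → best response L.
Player 2 against (B, Front): payoffs 3, 8, 6 → best response C.
Player 2 against (B, Back): payoffs 4, 3, 2 → best response L.
Player 3 against (T, L): payoffs 9, 5 → best response Front.
Player 3 against (T, C): payoffs 3, 0 → best response Front.
Player 3 against (T, R): payoffs 3, 9 → best response Back.
Player 3 against (B, L): payoffs 9, 8 → best response Front.
Player 3 against (B, C): payoffs 2, 6 → best response Back.
Player 3 against (B, R): payoffs 3, 4 → best response Back.
No profile is a mutual best response for all players.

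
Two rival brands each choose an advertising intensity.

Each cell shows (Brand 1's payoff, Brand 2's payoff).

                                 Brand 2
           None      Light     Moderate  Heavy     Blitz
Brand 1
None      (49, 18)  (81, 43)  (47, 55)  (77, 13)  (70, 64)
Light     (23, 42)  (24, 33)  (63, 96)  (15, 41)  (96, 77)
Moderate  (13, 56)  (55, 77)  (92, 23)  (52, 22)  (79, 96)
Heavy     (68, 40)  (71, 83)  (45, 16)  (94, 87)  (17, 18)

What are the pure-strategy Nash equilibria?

For each strategy profile, look for a profitable unilateral deviation.
(None, None): Brand 1 can switch to Heavy (49 → 68). Not NE.
(None, Light): Brand 2 can switch to Moderate (43 → 55). Not NE.
(None, Moderate): Brand 1 can switch to Light (47 → 63). Not NE.
(None, Heavy): Brand 1 can switch to Heavy (77 → 94). Not NE.
(None, Blitz): Brand 1 can switch to Light (70 → 96). Not NE.
(Light, None): Brand 1 can switch to None (23 → 49). Not NE.
(Heavy, Heavy): Brand 1 gets 94, best alternative 77; Brand 2 gets 87, best alternative 83. No profitable deviation — NE.
(The remaining 13 profiles each have a profitable deviation by the same check.)

Pure NE: (Heavy, Heavy)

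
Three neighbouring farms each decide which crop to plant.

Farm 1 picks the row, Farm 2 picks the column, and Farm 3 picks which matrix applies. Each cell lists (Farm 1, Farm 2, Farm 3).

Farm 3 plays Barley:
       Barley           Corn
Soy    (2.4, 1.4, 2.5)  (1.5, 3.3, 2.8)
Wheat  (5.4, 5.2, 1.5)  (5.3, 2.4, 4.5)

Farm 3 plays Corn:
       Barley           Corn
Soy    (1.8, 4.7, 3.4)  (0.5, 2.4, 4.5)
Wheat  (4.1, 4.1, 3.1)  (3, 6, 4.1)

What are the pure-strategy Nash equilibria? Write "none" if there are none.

No pure-strategy Nash equilibrium.

Mark each player's best response to every combination of opponents' strategies; a profile where every player is best-responding is a pure Nash equilibrium.
Farm 1 against (Barley, Barley): payoffs 2.4, 5.4 → best response Wheat.
Farm 1 against (Barley, Corn): payoffs 1.8, 4.1 → best response Wheat.
Farm 1 against (Corn, Barley): payoffs 1.5, 5.3 → best response Wheat.
Farm 1 against (Corn, Corn): payoffs 0.5, 3 → best response Wheat.
Farm 2 against (Soy, Barley): payoffs 1.4, 3.3 → best response Corn.
Farm 2 against (Soy, Corn): payoffs 4.7, 2.4 → best response Barley.
Farm 2 against (Wheat, Barley): payoffs 5.2, 2.4 → best response Barley.
Farm 2 against (Wheat, Corn): payoffs 4.1, 6 → best response Corn.
Farm 3 against (Soy, Barley): payoffs 2.5, 3.4 → best response Corn.
Farm 3 against (Soy, Corn): payoffs 2.8, 4.5 → best response Corn.
Farm 3 against (Wheat, Barley): payoffs 1.5, 3.1 → best response Corn.
Farm 3 against (Wheat, Corn): payoffs 4.5, 4.1 → best response Barley.
No profile is a mutual best response for all players.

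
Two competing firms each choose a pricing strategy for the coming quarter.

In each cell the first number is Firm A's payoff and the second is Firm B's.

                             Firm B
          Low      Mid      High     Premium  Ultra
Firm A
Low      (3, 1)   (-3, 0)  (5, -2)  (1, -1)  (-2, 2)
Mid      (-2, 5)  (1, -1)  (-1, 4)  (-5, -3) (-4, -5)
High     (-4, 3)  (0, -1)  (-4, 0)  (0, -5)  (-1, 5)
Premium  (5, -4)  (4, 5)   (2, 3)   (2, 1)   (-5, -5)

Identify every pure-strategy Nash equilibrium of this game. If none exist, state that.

The pure Nash equilibria are (High, Ultra), (Premium, Mid).

Firm A against Low: payoffs 3, -2, -4, 5 → best response Premium.
Firm A against Mid: payoffs -3, 1, 0, 4 → best response Premium.
Firm A against High: payoffs 5, -1, -4, 2 → best response Low.
Firm A against Premium: payoffs 1, -5, 0, 2 → best response Premium.
Firm A against Ultra: payoffs -2, -4, -1, -5 → best response High.
Firm B against Low: payoffs 1, 0, -2, -1, 2 → best response Ultra.
Firm B against Mid: payoffs 5, -1, 4, -3, -5 → best response Low.
Firm B against High: payoffs 3, -1, 0, -5, 5 → best response Ultra.
Firm B against Premium: payoffs -4, 5, 3, 1, -5 → best response Mid.
Mutual best responses: (High, Ultra); (Premium, Mid).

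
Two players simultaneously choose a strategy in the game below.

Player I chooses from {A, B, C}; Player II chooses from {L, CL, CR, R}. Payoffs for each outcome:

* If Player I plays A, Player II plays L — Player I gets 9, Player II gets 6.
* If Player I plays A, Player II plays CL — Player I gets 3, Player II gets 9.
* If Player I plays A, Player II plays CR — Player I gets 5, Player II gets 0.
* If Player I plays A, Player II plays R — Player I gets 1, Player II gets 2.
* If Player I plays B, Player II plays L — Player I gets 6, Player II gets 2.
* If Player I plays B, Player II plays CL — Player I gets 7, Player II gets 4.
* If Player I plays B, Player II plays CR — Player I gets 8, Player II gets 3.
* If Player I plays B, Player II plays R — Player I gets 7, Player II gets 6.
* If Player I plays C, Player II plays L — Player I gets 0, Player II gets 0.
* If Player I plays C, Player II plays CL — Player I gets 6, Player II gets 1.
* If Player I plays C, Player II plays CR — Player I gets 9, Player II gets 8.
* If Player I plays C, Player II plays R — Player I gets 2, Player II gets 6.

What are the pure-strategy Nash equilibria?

(A, L): Player II can switch to CL (6 → 9). Not NE.
(A, CL): Player I can switch to B (3 → 7). Not NE.
(A, CR): Player I can switch to B (5 → 8). Not NE.
(A, R): Player I can switch to B (1 → 7). Not NE.
(B, L): Player I can switch to A (6 → 9). Not NE.
(B, CL): Player II can switch to R (4 → 6). Not NE.
(B, CR): Player I can switch to C (8 → 9). Not NE.
(B, R): Player I gets 7, best alternative 2; Player II gets 6, best alternative 4. No profitable deviation — NE.
(C, L): Player I can switch to A (0 → 9). Not NE.
(C, CL): Player I can switch to B (6 → 7). Not NE.
(C, CR): Player I gets 9, best alternative 8; Player II gets 8, best alternative 6. No profitable deviation — NE.
(C, R): Player I can switch to B (2 → 7). Not NE.

The pure Nash equilibria are (B, R) and (C, CR).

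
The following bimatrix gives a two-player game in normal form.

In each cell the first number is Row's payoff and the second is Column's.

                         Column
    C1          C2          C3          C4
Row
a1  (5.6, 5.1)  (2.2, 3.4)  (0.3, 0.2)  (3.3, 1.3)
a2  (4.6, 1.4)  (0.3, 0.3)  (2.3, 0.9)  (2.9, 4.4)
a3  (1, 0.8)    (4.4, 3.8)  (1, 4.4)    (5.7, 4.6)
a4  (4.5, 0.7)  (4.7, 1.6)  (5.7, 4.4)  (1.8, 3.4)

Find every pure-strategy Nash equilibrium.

Pure-strategy Nash equilibria: (a1, C1) and (a3, C4) and (a4, C3)

Row against C1: payoffs 5.6, 4.6, 1, 4.5 → best response a1.
Row against C2: payoffs 2.2, 0.3, 4.4, 4.7 → best response a4.
Row against C3: payoffs 0.3, 2.3, 1, 5.7 → best response a4.
Row against C4: payoffs 3.3, 2.9, 5.7, 1.8 → best response a3.
Column against a1: payoffs 5.1, 3.4, 0.2, 1.3 → best response C1.
Column against a2: payoffs 1.4, 0.3, 0.9, 4.4 → best response C4.
Column against a3: payoffs 0.8, 3.8, 4.4, 4.6 → best response C4.
Column against a4: payoffs 0.7, 1.6, 4.4, 3.4 → best response C3.
Mutual best responses: (a1, C1); (a3, C4); (a4, C3).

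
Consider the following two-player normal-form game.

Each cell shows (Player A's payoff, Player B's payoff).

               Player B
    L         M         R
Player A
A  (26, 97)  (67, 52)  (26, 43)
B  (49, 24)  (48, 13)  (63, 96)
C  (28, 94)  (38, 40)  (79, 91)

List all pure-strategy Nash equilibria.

none

Player A against L: payoffs 26, 49, 28 → best response B.
Player A against M: payoffs 67, 48, 38 → best response A.
Player A against R: payoffs 26, 63, 79 → best response C.
Player B against A: payoffs 97, 52, 43 → best response L.
Player B against B: payoffs 24, 13, 96 → best response R.
Player B against C: payoffs 94, 40, 91 → best response L.
No profile is a mutual best response for all players.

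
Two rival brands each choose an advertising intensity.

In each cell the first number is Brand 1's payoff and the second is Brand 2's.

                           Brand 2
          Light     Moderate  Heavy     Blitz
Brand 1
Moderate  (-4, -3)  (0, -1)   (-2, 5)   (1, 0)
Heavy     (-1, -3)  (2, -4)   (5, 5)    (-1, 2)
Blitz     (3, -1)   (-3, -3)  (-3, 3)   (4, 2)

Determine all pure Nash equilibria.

(Moderate, Light): Brand 1 can switch to Heavy (-4 → -1). Not NE.
(Moderate, Moderate): Brand 1 can switch to Heavy (0 → 2). Not NE.
(Moderate, Heavy): Brand 1 can switch to Heavy (-2 → 5). Not NE.
(Moderate, Blitz): Brand 1 can switch to Blitz (1 → 4). Not NE.
(Heavy, Light): Brand 1 can switch to Blitz (-1 → 3). Not NE.
(Heavy, Moderate): Brand 2 can switch to Light (-4 → -3). Not NE.
(Heavy, Heavy): Brand 1 gets 5, best alternative -2; Brand 2 gets 5, best alternative 2. No profitable deviation — NE.
(Heavy, Blitz): Brand 1 can switch to Moderate (-1 → 1). Not NE.
(Blitz, Light): Brand 2 can switch to Heavy (-1 → 3). Not NE.
(The remaining 3 profiles each have a profitable deviation by the same check.)

Pure NE: (Heavy, Heavy)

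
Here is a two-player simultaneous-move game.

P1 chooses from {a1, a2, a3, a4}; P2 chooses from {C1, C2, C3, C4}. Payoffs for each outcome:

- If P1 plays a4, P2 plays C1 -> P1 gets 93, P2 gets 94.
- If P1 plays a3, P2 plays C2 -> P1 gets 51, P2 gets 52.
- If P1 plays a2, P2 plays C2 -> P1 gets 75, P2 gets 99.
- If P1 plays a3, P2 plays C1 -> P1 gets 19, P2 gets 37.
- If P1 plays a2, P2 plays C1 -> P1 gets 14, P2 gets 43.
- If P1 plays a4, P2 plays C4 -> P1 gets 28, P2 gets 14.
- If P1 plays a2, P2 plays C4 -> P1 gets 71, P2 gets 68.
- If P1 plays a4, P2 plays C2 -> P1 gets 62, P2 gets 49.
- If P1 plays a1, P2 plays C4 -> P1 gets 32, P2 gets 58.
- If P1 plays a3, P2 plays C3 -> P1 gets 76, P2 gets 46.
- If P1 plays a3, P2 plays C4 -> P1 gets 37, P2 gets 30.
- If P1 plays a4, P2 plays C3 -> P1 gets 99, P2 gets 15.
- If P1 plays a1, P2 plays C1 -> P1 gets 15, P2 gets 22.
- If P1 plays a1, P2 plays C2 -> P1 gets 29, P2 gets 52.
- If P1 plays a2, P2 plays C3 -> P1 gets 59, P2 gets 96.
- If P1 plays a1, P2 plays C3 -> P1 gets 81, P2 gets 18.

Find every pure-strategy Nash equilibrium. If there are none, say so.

The pure Nash equilibria are (a2, C2), (a4, C1).

P1 against C1: payoffs 15, 14, 19, 93 → best response a4.
P1 against C2: payoffs 29, 75, 51, 62 → best response a2.
P1 against C3: payoffs 81, 59, 76, 99 → best response a4.
P1 against C4: payoffs 32, 71, 37, 28 → best response a2.
P2 against a1: payoffs 22, 52, 18, 58 → best response C4.
P2 against a2: payoffs 43, 99, 96, 68 → best response C2.
P2 against a3: payoffs 37, 52, 46, 30 → best response C2.
P2 against a4: payoffs 94, 49, 15, 14 → best response C1.
Mutual best responses: (a2, C2); (a4, C1).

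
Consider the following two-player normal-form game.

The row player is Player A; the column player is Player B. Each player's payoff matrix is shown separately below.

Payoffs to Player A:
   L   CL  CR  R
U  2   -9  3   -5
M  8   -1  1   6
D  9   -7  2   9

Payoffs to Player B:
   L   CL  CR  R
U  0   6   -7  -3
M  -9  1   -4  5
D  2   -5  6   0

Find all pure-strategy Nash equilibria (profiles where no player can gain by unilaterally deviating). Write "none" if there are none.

(U, L): Player A can switch to M (2 → 8). Not NE.
(U, CL): Player A can switch to M (-9 → -1). Not NE.
(U, CR): Player B can switch to L (-7 → 0). Not NE.
(U, R): Player A can switch to M (-5 → 6). Not NE.
(M, L): Player A can switch to D (8 → 9). Not NE.
(M, CL): Player B can switch to R (1 → 5). Not NE.
(The remaining 6 profiles each have a profitable deviation by the same check.)

There is no pure-strategy Nash equilibrium.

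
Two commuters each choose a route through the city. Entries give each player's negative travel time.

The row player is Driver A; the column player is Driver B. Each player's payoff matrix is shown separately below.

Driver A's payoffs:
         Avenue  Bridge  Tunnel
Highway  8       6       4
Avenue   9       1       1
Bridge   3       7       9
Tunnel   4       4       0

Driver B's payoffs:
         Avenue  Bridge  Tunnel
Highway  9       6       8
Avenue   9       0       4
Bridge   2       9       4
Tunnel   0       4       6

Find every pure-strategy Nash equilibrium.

(Avenue, Avenue), (Bridge, Bridge)

Driver A against Avenue: payoffs 8, 9, 3, 4 → best response Avenue.
Driver A against Bridge: payoffs 6, 1, 7, 4 → best response Bridge.
Driver A against Tunnel: payoffs 4, 1, 9, 0 → best response Bridge.
Driver B against Highway: payoffs 9, 6, 8 → best response Avenue.
Driver B against Avenue: payoffs 9, 0, 4 → best response Avenue.
Driver B against Bridge: payoffs 2, 9, 4 → best response Bridge.
Driver B against Tunnel: payoffs 0, 4, 6 → best response Tunnel.
Mutual best responses: (Avenue, Avenue); (Bridge, Bridge).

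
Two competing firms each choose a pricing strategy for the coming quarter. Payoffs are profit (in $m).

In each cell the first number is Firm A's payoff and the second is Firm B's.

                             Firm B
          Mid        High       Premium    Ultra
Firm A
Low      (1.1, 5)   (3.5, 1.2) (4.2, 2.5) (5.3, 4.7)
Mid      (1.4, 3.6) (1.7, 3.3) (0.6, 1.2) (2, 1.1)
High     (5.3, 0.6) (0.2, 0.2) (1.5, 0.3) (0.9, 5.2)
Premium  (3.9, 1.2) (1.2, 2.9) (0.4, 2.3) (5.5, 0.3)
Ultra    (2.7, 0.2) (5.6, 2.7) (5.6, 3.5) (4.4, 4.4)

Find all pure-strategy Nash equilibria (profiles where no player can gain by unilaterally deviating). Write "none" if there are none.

No pure-strategy Nash equilibrium.

Firm A against Mid: payoffs 1.1, 1.4, 5.3, 3.9, 2.7 → best response High.
Firm A against High: payoffs 3.5, 1.7, 0.2, 1.2, 5.6 → best response Ultra.
Firm A against Premium: payoffs 4.2, 0.6, 1.5, 0.4, 5.6 → best response Ultra.
Firm A against Ultra: payoffs 5.3, 2, 0.9, 5.5, 4.4 → best response Premium.
Firm B against Low: payoffs 5, 1.2, 2.5, 4.7 → best response Mid.
Firm B against Mid: payoffs 3.6, 3.3, 1.2, 1.1 → best response Mid.
Firm B against High: payoffs 0.6, 0.2, 0.3, 5.2 → best response Ultra.
Firm B against Premium: payoffs 1.2, 2.9, 2.3, 0.3 → best response High.
Firm B against Ultra: payoffs 0.2, 2.7, 3.5, 4.4 → best response Ultra.
No profile is a mutual best response for all players.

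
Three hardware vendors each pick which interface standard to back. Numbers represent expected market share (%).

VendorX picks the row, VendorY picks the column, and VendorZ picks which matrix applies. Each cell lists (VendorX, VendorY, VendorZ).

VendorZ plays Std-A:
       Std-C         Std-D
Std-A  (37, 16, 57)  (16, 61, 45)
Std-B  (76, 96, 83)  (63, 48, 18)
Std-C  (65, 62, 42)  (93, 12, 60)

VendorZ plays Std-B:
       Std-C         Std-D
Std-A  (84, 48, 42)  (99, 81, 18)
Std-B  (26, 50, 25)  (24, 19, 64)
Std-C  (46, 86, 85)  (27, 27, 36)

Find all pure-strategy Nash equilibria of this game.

(Std-B, Std-C, Std-A)

Mark each player's best response to every combination of opponents' strategies; a profile where every player is best-responding is a pure Nash equilibrium.
VendorX against (Std-C, Std-A): payoffs 37, 76, 65 → best response Std-B.
VendorX against (Std-C, Std-B): payoffs 84, 26, 46 → best response Std-A.
VendorX against (Std-D, Std-A): payoffs 16, 63, 93 → best response Std-C.
VendorX against (Std-D, Std-B): payoffs 99, 24, 27 → best response Std-A.
VendorY against (Std-A, Std-A): payoffs 16, 61 → best response Std-D.
VendorY against (Std-A, Std-B): payoffs 48, 81 → best response Std-D.
VendorY against (Std-B, Std-A): payoffs 96, 48 → best response Std-C.
VendorY against (Std-B, Std-B): payoffs 50, 19 → best response Std-C.
VendorY against (Std-C, Std-A): payoffs 62, 12 → best response Std-C.
VendorY against (Std-C, Std-B): payoffs 86, 27 → best response Std-C.
VendorZ against (Std-A, Std-C): payoffs 57, 42 → best response Std-A.
VendorZ against (Std-A, Std-D): payoffs 45, 18 → best response Std-A.
VendorZ against (Std-B, Std-C): payoffs 83, 25 → best response Std-A.
VendorZ against (Std-B, Std-D): payoffs 18, 64 → best response Std-B.
VendorZ against (Std-C, Std-C): payoffs 42, 85 → best response Std-B.
VendorZ against (Std-C, Std-D): payoffs 60, 36 → best response Std-A.
Mutual best responses: (Std-B, Std-C, Std-A).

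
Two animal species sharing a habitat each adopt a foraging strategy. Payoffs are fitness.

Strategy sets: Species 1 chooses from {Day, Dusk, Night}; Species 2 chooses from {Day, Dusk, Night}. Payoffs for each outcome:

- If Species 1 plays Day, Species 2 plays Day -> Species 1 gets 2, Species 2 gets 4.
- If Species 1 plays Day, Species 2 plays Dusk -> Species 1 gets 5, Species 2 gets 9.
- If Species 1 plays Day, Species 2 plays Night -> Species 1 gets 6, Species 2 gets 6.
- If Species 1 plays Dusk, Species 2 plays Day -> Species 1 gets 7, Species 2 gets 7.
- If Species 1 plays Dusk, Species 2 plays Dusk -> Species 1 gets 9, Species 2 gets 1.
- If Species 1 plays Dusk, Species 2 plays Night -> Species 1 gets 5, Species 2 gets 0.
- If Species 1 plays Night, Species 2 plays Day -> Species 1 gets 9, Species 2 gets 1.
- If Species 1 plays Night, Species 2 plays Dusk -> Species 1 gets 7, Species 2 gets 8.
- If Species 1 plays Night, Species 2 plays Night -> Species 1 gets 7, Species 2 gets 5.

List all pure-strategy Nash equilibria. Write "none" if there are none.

This game has no pure Nash equilibrium.

(Day, Day): Species 1 can switch to Dusk (2 → 7). Not NE.
(Day, Dusk): Species 1 can switch to Dusk (5 → 9). Not NE.
(Day, Night): Species 1 can switch to Night (6 → 7). Not NE.
(Dusk, Day): Species 1 can switch to Night (7 → 9). Not NE.
(Dusk, Dusk): Species 2 can switch to Day (1 → 7). Not NE.
(Dusk, Night): Species 1 can switch to Day (5 → 6). Not NE.
(The remaining 3 profiles each have a profitable deviation by the same check.)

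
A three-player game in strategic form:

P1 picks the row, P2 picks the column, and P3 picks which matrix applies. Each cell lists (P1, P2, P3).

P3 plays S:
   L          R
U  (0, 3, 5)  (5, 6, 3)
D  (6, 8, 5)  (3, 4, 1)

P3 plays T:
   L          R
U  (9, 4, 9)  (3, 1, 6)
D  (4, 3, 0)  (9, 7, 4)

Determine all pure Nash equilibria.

Mark each player's best response to every combination of opponents' strategies; a profile where every player is best-responding is a pure Nash equilibrium.
P1 against (L, S): payoffs 0, 6 → best response D.
P1 against (L, T): payoffs 9, 4 → best response U.
P1 against (R, S): payoffs 5, 3 → best response U.
P1 against (R, T): payoffs 3, 9 → best response D.
P2 against (U, S): payoffs 3, 6 → best response R.
P2 against (U, T): payoffs 4, 1 → best response L.
P2 against (D, S): payoffs 8, 4 → best response L.
P2 against (D, T): payoffs 3, 7 → best response R.
P3 against (U, L): payoffs 5, 9 → best response T.
P3 against (U, R): payoffs 3, 6 → best response T.
P3 against (D, L): payoffs 5, 0 → best response S.
P3 against (D, R): payoffs 1, 4 → best response T.
Mutual best responses: (U, L, T); (D, L, S); (D, R, T).

The pure Nash equilibria are (U, L, T); (D, L, S); (D, R, T).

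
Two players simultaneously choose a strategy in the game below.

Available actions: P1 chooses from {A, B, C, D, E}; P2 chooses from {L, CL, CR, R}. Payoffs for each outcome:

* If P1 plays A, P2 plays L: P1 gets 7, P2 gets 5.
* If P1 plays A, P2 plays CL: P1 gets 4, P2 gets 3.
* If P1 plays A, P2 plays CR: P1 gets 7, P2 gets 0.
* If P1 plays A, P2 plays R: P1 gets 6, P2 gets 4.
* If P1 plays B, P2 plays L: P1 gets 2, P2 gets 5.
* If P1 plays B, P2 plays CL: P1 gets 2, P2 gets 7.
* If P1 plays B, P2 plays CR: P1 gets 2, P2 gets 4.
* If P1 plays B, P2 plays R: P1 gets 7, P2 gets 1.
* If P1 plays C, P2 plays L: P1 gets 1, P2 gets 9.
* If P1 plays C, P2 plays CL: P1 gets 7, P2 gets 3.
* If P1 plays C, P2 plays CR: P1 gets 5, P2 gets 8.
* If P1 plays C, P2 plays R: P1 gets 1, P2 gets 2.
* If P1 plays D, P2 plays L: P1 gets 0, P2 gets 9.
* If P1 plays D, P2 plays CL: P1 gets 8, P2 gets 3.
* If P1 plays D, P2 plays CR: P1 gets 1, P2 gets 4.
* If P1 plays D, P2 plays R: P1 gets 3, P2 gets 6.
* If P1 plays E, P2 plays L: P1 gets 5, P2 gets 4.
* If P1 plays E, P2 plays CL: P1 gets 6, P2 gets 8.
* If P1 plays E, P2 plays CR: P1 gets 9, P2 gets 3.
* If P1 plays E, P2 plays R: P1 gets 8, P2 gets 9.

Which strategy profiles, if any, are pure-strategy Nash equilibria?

The pure Nash equilibria are (A, L); (E, R).

P1 against L: payoffs 7, 2, 1, 0, 5 → best response A.
P1 against CL: payoffs 4, 2, 7, 8, 6 → best response D.
P1 against CR: payoffs 7, 2, 5, 1, 9 → best response E.
P1 against R: payoffs 6, 7, 1, 3, 8 → best response E.
P2 against A: payoffs 5, 3, 0, 4 → best response L.
P2 against B: payoffs 5, 7, 4, 1 → best response CL.
P2 against C: payoffs 9, 3, 8, 2 → best response L.
P2 against D: payoffs 9, 3, 4, 6 → best response L.
P2 against E: payoffs 4, 8, 3, 9 → best response R.
Mutual best responses: (A, L); (E, R).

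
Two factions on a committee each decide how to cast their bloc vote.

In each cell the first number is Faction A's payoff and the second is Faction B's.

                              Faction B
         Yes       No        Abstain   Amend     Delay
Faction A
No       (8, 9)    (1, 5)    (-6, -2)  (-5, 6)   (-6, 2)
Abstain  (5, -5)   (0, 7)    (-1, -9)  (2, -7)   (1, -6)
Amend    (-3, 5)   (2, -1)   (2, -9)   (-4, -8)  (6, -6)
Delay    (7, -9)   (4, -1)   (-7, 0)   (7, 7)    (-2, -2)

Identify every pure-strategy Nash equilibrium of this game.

The pure Nash equilibria are (No, Yes) and (Delay, Amend).

Faction A against Yes: payoffs 8, 5, -3, 7 → best response No.
Faction A against No: payoffs 1, 0, 2, 4 → best response Delay.
Faction A against Abstain: payoffs -6, -1, 2, -7 → best response Amend.
Faction A against Amend: payoffs -5, 2, -4, 7 → best response Delay.
Faction A against Delay: payoffs -6, 1, 6, -2 → best response Amend.
Faction B against No: payoffs 9, 5, -2, 6, 2 → best response Yes.
Faction B against Abstain: payoffs -5, 7, -9, -7, -6 → best response No.
Faction B against Amend: payoffs 5, -1, -9, -8, -6 → best response Yes.
Faction B against Delay: payoffs -9, -1, 0, 7, -2 → best response Amend.
Mutual best responses: (No, Yes); (Delay, Amend).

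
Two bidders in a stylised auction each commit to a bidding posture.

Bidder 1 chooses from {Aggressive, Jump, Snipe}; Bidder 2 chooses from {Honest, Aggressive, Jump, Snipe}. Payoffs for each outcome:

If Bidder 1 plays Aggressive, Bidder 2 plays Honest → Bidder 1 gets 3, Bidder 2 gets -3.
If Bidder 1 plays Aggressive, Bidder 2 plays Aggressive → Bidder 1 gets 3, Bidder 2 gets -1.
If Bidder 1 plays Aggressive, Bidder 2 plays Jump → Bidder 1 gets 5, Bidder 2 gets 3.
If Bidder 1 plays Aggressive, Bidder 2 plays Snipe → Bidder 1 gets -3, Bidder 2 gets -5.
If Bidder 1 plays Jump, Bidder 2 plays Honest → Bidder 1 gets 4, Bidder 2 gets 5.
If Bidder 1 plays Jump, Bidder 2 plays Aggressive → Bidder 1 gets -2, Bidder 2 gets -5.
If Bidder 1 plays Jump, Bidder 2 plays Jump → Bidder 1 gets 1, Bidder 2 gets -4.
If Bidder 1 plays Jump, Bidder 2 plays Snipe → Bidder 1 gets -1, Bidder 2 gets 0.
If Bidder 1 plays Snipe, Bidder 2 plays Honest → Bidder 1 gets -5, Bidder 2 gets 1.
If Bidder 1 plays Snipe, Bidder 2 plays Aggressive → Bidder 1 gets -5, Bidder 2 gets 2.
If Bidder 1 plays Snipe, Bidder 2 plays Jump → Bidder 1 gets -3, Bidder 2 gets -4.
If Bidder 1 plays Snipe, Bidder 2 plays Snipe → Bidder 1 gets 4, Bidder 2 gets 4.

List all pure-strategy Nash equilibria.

(Aggressive, Jump), (Jump, Honest), (Snipe, Snipe)

For each strategy profile, look for a profitable unilateral deviation.
(Aggressive, Honest): Bidder 1 can switch to Jump (3 → 4). Not NE.
(Aggressive, Aggressive): Bidder 2 can switch to Jump (-1 → 3). Not NE.
(Aggressive, Jump): Bidder 1 gets 5, best alternative 1; Bidder 2 gets 3, best alternative -1. No profitable deviation — NE.
(Aggressive, Snipe): Bidder 1 can switch to Jump (-3 → -1). Not NE.
(Jump, Honest): Bidder 1 gets 4, best alternative 3; Bidder 2 gets 5, best alternative 0. No profitable deviation — NE.
(Jump, Aggressive): Bidder 1 can switch to Aggressive (-2 → 3). Not NE.
(Jump, Jump): Bidder 1 can switch to Aggressive (1 → 5). Not NE.
(Jump, Snipe): Bidder 1 can switch to Snipe (-1 → 4). Not NE.
(Snipe, Honest): Bidder 1 can switch to Aggressive (-5 → 3). Not NE.
(Snipe, Aggressive): Bidder 1 can switch to Aggressive (-5 → 3). Not NE.
(Snipe, Jump): Bidder 1 can switch to Aggressive (-3 → 5). Not NE.
(Snipe, Snipe): Bidder 1 gets 4, best alternative -1; Bidder 2 gets 4, best alternative 2. No profitable deviation — NE.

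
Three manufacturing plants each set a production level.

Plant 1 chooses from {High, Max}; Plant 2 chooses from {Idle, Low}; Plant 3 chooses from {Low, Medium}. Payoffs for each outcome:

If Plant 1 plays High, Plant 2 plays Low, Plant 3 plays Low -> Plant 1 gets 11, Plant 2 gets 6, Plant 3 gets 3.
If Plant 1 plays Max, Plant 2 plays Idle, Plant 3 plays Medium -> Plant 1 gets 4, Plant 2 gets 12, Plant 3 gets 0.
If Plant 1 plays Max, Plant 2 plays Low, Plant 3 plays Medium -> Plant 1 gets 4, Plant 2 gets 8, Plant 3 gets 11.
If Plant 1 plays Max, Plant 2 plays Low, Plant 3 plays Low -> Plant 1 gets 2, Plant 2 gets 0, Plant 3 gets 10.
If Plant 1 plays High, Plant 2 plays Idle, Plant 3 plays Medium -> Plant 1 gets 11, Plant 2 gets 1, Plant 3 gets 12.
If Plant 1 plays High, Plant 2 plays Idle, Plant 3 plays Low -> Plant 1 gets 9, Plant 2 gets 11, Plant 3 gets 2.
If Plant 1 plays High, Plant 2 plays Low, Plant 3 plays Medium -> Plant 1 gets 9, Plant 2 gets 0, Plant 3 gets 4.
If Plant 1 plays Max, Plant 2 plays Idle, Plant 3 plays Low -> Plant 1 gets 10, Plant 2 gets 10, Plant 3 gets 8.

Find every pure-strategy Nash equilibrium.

For each strategy profile, look for a profitable unilateral deviation.
(High, Idle, Low): Plant 1 can switch to Max (9 → 10). Not NE.
(High, Idle, Medium): Plant 1 gets 11, best alternative 4; Plant 2 gets 1, best alternative 0; Plant 3 gets 12, best alternative 2. No profitable deviation — NE.
(High, Low, Low): Plant 2 can switch to Idle (6 → 11). Not NE.
(High, Low, Medium): Plant 2 can switch to Idle (0 → 1). Not NE.
(Max, Idle, Low): Plant 1 gets 10, best alternative 9; Plant 2 gets 10, best alternative 0; Plant 3 gets 8, best alternative 0. No profitable deviation — NE.
(Max, Idle, Medium): Plant 1 can switch to High (4 → 11). Not NE.
(Max, Low, Low): Plant 1 can switch to High (2 → 11). Not NE.
(Max, Low, Medium): Plant 1 can switch to High (4 → 9). Not NE.

The pure Nash equilibria are (High, Idle, Medium); (Max, Idle, Low).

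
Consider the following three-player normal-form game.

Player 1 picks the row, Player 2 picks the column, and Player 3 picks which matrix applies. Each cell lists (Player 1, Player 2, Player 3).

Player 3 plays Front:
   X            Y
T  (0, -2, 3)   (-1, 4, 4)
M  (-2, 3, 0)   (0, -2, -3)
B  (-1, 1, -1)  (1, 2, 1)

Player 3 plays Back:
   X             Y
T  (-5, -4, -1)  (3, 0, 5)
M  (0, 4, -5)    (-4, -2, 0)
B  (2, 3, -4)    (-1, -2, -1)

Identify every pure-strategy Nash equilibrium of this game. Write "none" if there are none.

For each player, find the best response to each opponent profile; mutual best responses are the pure NE.
Player 1 against (X, Front): payoffs 0, -2, -1 → best response T.
Player 1 against (X, Back): payoffs -5, 0, 2 → best response B.
Player 1 against (Y, Front): payoffs -1, 0, 1 → best response B.
Player 1 against (Y, Back): payoffs 3, -4, -1 → best response T.
Player 2 against (T, Front): payoffs -2, 4 → best response Y.
Player 2 against (T, Back): payoffs -4, 0 → best response Y.
Player 2 against (M, Front): payoffs 3, -2 → best response X.
Player 2 against (M, Back): payoffs 4, -2 → best response X.
Player 2 against (B, Front): payoffs 1, 2 → best response Y.
Player 2 against (B, Back): payoffs 3, -2 → best response X.
Player 3 against (T, X): payoffs 3, -1 → best response Front.
Player 3 against (T, Y): payoffs 4, 5 → best response Back.
Player 3 against (M, X): payoffs 0, -5 → best response Front.
Player 3 against (M, Y): payoffs -3, 0 → best response Back.
Player 3 against (B, X): payoffs -1, -4 → best response Front.
Player 3 against (B, Y): payoffs 1, -1 → best response Front.
Mutual best responses: (T, Y, Back); (B, Y, Front).

(T, Y, Back), (B, Y, Front)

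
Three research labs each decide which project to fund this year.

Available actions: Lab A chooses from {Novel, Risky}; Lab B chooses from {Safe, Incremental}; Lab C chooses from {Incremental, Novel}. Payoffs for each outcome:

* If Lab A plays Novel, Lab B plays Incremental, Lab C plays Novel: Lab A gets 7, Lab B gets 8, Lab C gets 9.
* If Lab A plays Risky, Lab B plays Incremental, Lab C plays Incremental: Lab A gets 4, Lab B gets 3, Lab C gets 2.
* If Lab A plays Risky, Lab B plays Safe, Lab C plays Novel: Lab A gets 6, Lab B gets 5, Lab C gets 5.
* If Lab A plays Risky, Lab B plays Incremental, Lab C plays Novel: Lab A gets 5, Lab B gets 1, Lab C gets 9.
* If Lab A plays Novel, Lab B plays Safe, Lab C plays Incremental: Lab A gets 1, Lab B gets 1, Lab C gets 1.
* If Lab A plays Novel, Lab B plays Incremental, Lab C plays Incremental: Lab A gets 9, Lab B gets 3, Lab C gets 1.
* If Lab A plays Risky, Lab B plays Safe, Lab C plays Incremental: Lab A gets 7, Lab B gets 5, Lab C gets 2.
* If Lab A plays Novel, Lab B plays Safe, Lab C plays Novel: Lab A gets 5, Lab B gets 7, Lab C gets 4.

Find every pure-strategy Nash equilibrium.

(Novel, Incremental, Novel), (Risky, Safe, Novel)

Lab A against (Safe, Incremental): payoffs 1, 7 → best response Risky.
Lab A against (Safe, Novel): payoffs 5, 6 → best response Risky.
Lab A against (Incremental, Incremental): payoffs 9, 4 → best response Novel.
Lab A against (Incremental, Novel): payoffs 7, 5 → best response Novel.
Lab B against (Novel, Incremental): payoffs 1, 3 → best response Incremental.
Lab B against (Novel, Novel): payoffs 7, 8 → best response Incremental.
Lab B against (Risky, Incremental): payoffs 5, 3 → best response Safe.
Lab B against (Risky, Novel): payoffs 5, 1 → best response Safe.
Lab C against (Novel, Safe): payoffs 1, 4 → best response Novel.
Lab C against (Novel, Incremental): payoffs 1, 9 → best response Novel.
Lab C against (Risky, Safe): payoffs 2, 5 → best response Novel.
Lab C against (Risky, Incremental): payoffs 2, 9 → best response Novel.
Mutual best responses: (Novel, Incremental, Novel); (Risky, Safe, Novel).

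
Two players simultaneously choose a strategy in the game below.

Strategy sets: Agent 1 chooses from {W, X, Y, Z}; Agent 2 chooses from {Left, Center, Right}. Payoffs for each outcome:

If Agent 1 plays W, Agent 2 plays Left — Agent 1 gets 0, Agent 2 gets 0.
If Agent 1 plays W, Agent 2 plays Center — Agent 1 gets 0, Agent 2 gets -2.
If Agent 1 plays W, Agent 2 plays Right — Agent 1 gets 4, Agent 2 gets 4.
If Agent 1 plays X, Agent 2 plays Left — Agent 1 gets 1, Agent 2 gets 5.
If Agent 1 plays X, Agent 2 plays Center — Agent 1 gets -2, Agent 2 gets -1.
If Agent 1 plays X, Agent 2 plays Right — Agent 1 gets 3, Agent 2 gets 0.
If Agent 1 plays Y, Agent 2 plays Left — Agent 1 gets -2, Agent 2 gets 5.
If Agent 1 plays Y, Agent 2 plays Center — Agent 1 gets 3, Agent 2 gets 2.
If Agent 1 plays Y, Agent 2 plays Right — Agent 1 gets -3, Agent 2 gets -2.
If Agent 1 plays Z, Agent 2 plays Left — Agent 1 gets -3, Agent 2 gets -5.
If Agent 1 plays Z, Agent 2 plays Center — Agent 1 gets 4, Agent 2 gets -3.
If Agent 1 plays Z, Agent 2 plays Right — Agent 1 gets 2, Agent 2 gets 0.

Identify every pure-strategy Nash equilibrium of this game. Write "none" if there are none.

(W, Right), (X, Left)

(W, Left): Agent 1 can switch to X (0 → 1). Not NE.
(W, Center): Agent 1 can switch to Y (0 → 3). Not NE.
(W, Right): Agent 1 gets 4, best alternative 3; Agent 2 gets 4, best alternative 0. No profitable deviation — NE.
(X, Left): Agent 1 gets 1, best alternative 0; Agent 2 gets 5, best alternative 0. No profitable deviation — NE.
(X, Center): Agent 1 can switch to W (-2 → 0). Not NE.
(X, Right): Agent 1 can switch to W (3 → 4). Not NE.
(Y, Left): Agent 1 can switch to W (-2 → 0). Not NE.
(Y, Center): Agent 1 can switch to Z (3 → 4). Not NE.
(The remaining 4 profiles each have a profitable deviation by the same check.)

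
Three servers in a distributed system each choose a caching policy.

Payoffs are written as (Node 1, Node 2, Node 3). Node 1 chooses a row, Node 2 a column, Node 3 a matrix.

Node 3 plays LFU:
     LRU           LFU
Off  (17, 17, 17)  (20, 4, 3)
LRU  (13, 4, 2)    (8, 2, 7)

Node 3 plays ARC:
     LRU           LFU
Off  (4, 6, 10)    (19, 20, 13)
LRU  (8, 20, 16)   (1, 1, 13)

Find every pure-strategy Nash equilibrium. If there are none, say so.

(Off, LRU, LFU), (Off, LFU, ARC), (LRU, LRU, ARC)

Node 1 against (LRU, LFU): payoffs 17, 13 → best response Off.
Node 1 against (LRU, ARC): payoffs 4, 8 → best response LRU.
Node 1 against (LFU, LFU): payoffs 20, 8 → best response Off.
Node 1 against (LFU, ARC): payoffs 19, 1 → best response Off.
Node 2 against (Off, LFU): payoffs 17, 4 → best response LRU.
Node 2 against (Off, ARC): payoffs 6, 20 → best response LFU.
Node 2 against (LRU, LFU): payoffs 4, 2 → best response LRU.
Node 2 against (LRU, ARC): payoffs 20, 1 → best response LRU.
Node 3 against (Off, LRU): payoffs 17, 10 → best response LFU.
Node 3 against (Off, LFU): payoffs 3, 13 → best response ARC.
Node 3 against (LRU, LRU): payoffs 2, 16 → best response ARC.
Node 3 against (LRU, LFU): payoffs 7, 13 → best response ARC.
Mutual best responses: (Off, LRU, LFU); (Off, LFU, ARC); (LRU, LRU, ARC).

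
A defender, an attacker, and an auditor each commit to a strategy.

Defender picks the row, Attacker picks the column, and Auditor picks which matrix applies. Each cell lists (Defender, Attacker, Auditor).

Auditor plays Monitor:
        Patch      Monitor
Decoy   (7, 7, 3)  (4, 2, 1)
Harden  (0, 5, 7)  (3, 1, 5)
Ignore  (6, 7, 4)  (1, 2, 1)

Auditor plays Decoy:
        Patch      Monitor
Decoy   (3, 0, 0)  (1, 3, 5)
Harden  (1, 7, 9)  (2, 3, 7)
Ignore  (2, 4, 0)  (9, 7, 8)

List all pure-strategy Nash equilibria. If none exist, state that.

The pure Nash equilibria are (Decoy, Patch, Monitor); (Ignore, Monitor, Decoy).

Defender against (Patch, Monitor): payoffs 7, 0, 6 → best response Decoy.
Defender against (Patch, Decoy): payoffs 3, 1, 2 → best response Decoy.
Defender against (Monitor, Monitor): payoffs 4, 3, 1 → best response Decoy.
Defender against (Monitor, Decoy): payoffs 1, 2, 9 → best response Ignore.
Attacker against (Decoy, Monitor): payoffs 7, 2 → best response Patch.
Attacker against (Decoy, Decoy): payoffs 0, 3 → best response Monitor.
Attacker against (Harden, Monitor): payoffs 5, 1 → best response Patch.
Attacker against (Harden, Decoy): payoffs 7, 3 → best response Patch.
Attacker against (Ignore, Monitor): payoffs 7, 2 → best response Patch.
Attacker against (Ignore, Decoy): payoffs 4, 7 → best response Monitor.
Auditor against (Decoy, Patch): payoffs 3, 0 → best response Monitor.
Auditor against (Decoy, Monitor): payoffs 1, 5 → best response Decoy.
Auditor against (Harden, Patch): payoffs 7, 9 → best response Decoy.
Auditor against (Harden, Monitor): payoffs 5, 7 → best response Decoy.
Auditor against (Ignore, Patch): payoffs 4, 0 → best response Monitor.
Auditor against (Ignore, Monitor): payoffs 1, 8 → best response Decoy.
Mutual best responses: (Decoy, Patch, Monitor); (Ignore, Monitor, Decoy).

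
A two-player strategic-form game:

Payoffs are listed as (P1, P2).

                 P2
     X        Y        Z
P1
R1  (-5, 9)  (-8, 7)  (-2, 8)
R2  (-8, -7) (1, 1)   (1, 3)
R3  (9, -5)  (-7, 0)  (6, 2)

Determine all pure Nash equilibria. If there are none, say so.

Check each profile: it is a Nash equilibrium iff no player can strictly gain by switching unilaterally.
(R1, X): P1 can switch to R3 (-5 → 9). Not NE.
(R1, Y): P1 can switch to R2 (-8 → 1). Not NE.
(R1, Z): P1 can switch to R2 (-2 → 1). Not NE.
(R2, X): P1 can switch to R1 (-8 → -5). Not NE.
(R2, Y): P2 can switch to Z (1 → 3). Not NE.
(R2, Z): P1 can switch to R3 (1 → 6). Not NE.
(R3, Z): P1 gets 6, best alternative 1; P2 gets 2, best alternative 0. No profitable deviation — NE.
(The remaining 2 profiles each have a profitable deviation by the same check.)

(R3, Z)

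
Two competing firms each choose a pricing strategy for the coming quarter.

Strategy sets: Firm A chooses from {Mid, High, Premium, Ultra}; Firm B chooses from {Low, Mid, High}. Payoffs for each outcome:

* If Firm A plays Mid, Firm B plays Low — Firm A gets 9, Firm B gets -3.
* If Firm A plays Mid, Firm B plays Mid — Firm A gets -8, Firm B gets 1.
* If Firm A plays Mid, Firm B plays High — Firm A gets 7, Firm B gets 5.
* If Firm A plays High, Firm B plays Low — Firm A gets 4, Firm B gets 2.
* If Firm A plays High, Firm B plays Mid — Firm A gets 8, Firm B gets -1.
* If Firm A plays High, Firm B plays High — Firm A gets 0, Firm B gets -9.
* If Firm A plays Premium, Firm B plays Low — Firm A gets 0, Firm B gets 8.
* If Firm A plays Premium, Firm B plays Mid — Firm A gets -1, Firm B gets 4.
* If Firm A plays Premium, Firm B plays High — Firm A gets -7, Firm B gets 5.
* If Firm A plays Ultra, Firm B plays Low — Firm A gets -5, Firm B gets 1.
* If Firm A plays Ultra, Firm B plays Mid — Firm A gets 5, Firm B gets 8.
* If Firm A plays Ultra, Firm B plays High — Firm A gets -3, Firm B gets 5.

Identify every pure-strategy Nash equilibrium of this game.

(Mid, High)

Check each profile: it is a Nash equilibrium iff no player can strictly gain by switching unilaterally.
(Mid, Low): Firm B can switch to Mid (-3 → 1). Not NE.
(Mid, Mid): Firm A can switch to High (-8 → 8). Not NE.
(Mid, High): Firm A gets 7, best alternative 0; Firm B gets 5, best alternative 1. No profitable deviation — NE.
(High, Low): Firm A can switch to Mid (4 → 9). Not NE.
(High, Mid): Firm B can switch to Low (-1 → 2). Not NE.
(High, High): Firm A can switch to Mid (0 → 7). Not NE.
(Premium, Low): Firm A can switch to Mid (0 → 9). Not NE.
(The remaining 5 profiles each have a profitable deviation by the same check.)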